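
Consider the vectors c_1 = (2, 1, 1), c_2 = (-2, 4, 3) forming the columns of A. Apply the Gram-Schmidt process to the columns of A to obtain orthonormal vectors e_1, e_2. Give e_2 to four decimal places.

e_2 = (-0.5721, 0.6674, 0.4767)

e_1 = c_1/‖c_1‖ = (2, 1, 1)/2.4495 = (0.8165, 0.4082, 0.4082).
r_{12} = e_1·c_2 = 1.2247.
u_2 = c_2 − 1.2247·e_1 = (-3.0000, 3.5000, 2.5000).
‖u_2‖ = 5.2440, so e_2 = (-0.5721, 0.6674, 0.4767).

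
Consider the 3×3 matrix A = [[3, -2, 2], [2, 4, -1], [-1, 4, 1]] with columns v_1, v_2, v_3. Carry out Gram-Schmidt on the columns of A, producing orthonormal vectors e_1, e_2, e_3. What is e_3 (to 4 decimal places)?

e_3 = (0.5367, -0.4472, 0.7155)

e_1 = v_1/‖v_1‖ = (3, 2, -1)/3.7417 = (0.8018, 0.5345, -0.2673).
r_{12} = e_1·v_2 = -0.5345.
u_2 = v_2 + 0.5345·e_1 = (-1.5714, 4.2857, 3.8571).
‖u_2‖ = 5.9761, so e_2 = (-0.2630, 0.7171, 0.6454).
r_{13} = e_1·v_3 = 0.8018; r_{23} = e_2·v_3 = -0.5976.
u_3 = v_3 − 0.8018·e_1 + 0.5976·e_2 = (1.2000, -1.0000, 1.6000).
‖u_3‖ = 2.2361, so e_3 = (0.5367, -0.4472, 0.7155).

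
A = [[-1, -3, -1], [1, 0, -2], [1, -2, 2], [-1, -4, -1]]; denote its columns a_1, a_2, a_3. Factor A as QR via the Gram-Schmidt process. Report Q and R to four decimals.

Q = [[-0.5000, -0.3669, -0.1539], [0.5000, -0.2621, -0.8247], [0.5000, -0.6814, 0.5241], [-0.5000, -0.5766, -0.1466]], R = [[2.0000, 2.5000, 1.0000], [0.0000, 4.7697, 0.1048], [0.0000, 0.0000, 2.9982]]

a_1 = (-1, 1, 1, -1); ‖a_1‖ = 2.0000, so e_1 = (-0.5000, 0.5000, 0.5000, -0.5000).
e_1·a_2 = (-0.5000)·(-3) + 0.5000·0 + 0.5000·(-2) + (-0.5000)·(-4) = 2.5000.
u_2 = a_2 − 2.5000·e_1 = (-1.7500, -1.2500, -3.2500, -2.7500).
‖u_2‖ = 4.7697, so e_2 = (-0.3669, -0.2621, -0.6814, -0.5766).
e_1·a_3 = (-0.5000)·(-1) + 0.5000·(-2) + 0.5000·2 + (-0.5000)·(-1) = 1.0000; e_2·a_3 = (-0.3669)·(-1) + (-0.2621)·(-2) + (-0.6814)·2 + (-0.5766)·(-1) = 0.1048.
u_3 = a_3 − 1.0000·e_1 − 0.1048·e_2 = (-0.4615, -2.4725, 1.5714, -0.4396).
‖u_3‖ = 2.9982, so e_3 = (-0.1539, -0.8247, 0.5241, -0.1466).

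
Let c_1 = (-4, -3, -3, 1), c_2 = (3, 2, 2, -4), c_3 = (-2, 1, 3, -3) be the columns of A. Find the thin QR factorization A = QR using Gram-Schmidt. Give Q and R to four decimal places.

q_1 = c_1/‖c_1‖ = (-4, -3, -3, 1)/5.9161 = (-0.6761, -0.5071, -0.5071, 0.1690).
r_{12} = q_1·c_2 = -4.7329.
u_2 = c_2 + 4.7329·q_1 = (-0.2000, -0.4000, -0.4000, -3.2000).
‖u_2‖ = 3.2558, so q_2 = (-0.0614, -0.1229, -0.1229, -0.9829).
r_{13} = q_1·c_3 = -1.1832; r_{23} = q_2·c_3 = 2.5800.
u_3 = c_3 + 1.1832·q_1 − 2.5800·q_2 = (-2.6415, 0.7170, 2.7170, -0.2642).
‖u_3‖ = 3.8657, so q_3 = (-0.6833, 0.1855, 0.7028, -0.0683).

Q = [[-0.6761, -0.0614, -0.6833], [-0.5071, -0.1229, 0.1855], [-0.5071, -0.1229, 0.7028], [0.1690, -0.9829, -0.0683]], R = [[5.9161, -4.7329, -1.1832], [0.0000, 3.2558, 2.5800], [0.0000, 0.0000, 3.8657]]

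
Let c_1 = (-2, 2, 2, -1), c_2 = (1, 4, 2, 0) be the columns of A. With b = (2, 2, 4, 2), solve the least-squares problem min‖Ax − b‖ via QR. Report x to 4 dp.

e_1 = c_1/‖c_1‖ = (-2, 2, 2, -1)/3.6056 = (-0.5547, 0.5547, 0.5547, -0.2774).
r_{12} = e_1·c_2 = 2.7735.
u_2 = c_2 − 2.7735·e_1 = (2.5385, 2.4615, 0.4615, 0.7692).
‖u_2‖ = 3.6480, so e_2 = (0.6959, 0.6748, 0.1265, 0.2109).
Qᵀb = (1.6641, 3.6691).
Back-substitute: x_2 = 3.6691/3.6480 = 1.0058.
x_1 = (1.6641 − 2.7735·1.0058)/3.6056 = -0.3121.

x = (-0.3121, 1.0058)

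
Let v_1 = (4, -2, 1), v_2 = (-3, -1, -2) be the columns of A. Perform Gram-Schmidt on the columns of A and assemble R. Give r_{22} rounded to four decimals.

v_1 = (4, -2, 1); ‖v_1‖ = 4.5826, so q_1 = (0.8729, -0.4364, 0.2182).
q_1·v_2 = 0.8729·(-3) + (-0.4364)·(-1) + 0.2182·(-2) = -2.6186.
u_2 = v_2 + 2.6186·q_1 = (-0.7143, -2.1429, -1.4286).
r_{22} = ‖u_2‖ = 2.6726.

r_{22} = 2.6726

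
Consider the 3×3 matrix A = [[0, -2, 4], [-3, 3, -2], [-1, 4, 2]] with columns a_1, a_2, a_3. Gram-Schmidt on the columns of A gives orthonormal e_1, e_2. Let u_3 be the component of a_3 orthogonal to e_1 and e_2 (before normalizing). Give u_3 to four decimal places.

e_1 = a_1/‖a_1‖ = (0, -3, -1)/3.1623 = (0.0000, -0.9487, -0.3162).
r_{12} = e_1·a_2 = -4.1110.
u_2 = a_2 + 4.1110·e_1 = (-2.0000, -0.9000, 2.7000).
‖u_2‖ = 3.4785, so e_2 = (-0.5750, -0.2587, 0.7762).
r_{13} = e_1·a_3 = 1.2649; r_{23} = e_2·a_3 = -0.2300.
u_3 = a_3 − 1.2649·e_1 + 0.2300·e_2 = (3.8678, -0.8595, 2.5785).

u_3 = (3.8678, -0.8595, 2.5785)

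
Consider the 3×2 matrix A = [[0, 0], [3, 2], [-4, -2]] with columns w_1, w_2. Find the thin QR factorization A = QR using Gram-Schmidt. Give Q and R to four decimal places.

Q = [[0.0000, 0.0000], [0.6000, 0.8000], [-0.8000, 0.6000]], R = [[5.0000, 2.8000], [0.0000, 0.4000]]

e_1 = w_1/‖w_1‖ = (0, 3, -4)/5.0000 = (0.0000, 0.6000, -0.8000).
r_{12} = e_1·w_2 = 2.8000.
u_2 = w_2 − 2.8000·e_1 = (0.0000, 0.3200, 0.2400).
‖u_2‖ = 0.4000, so e_2 = (0.0000, 0.8000, 0.6000).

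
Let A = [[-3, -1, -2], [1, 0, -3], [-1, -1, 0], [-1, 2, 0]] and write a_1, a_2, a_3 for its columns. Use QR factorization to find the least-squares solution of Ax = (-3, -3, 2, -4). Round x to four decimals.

q_1 = a_1/‖a_1‖ = (-3, 1, -1, -1)/3.4641 = (-0.8660, 0.2887, -0.2887, -0.2887).
r_{12} = q_1·a_2 = 0.5774.
u_2 = a_2 − 0.5774·q_1 = (-0.5000, -0.1667, -0.8333, 2.1667).
‖u_2‖ = 2.3805, so q_2 = (-0.2100, -0.0700, -0.3501, 0.9102).
r_{13} = q_1·a_3 = 0.8660; r_{23} = q_2·a_3 = 0.6301.
u_3 = a_3 − 0.8660·q_1 − 0.6301·q_2 = (-1.1176, -3.2059, 0.4706, -0.3235).
‖u_3‖ = 3.4428, so q_3 = (-0.3246, -0.9312, 0.1367, -0.0940).
Qᵀb = (2.3094, -3.5007, 4.4167).
Back-substitute: x_3 = 4.4167/3.4428 = 1.2829.
x_2 = (-3.5007 − 0.6301·1.2829)/2.3805 = -1.8102.
x_1 = (2.3094 − 0.5774·(-1.8102) − 0.8660·1.2829)/3.4641 = 0.6476.

x = (0.6476, -1.8102, 1.2829)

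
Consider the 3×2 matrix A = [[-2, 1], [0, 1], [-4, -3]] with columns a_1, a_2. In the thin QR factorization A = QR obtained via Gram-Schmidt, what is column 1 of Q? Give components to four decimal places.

q_1 = (-0.4472, 0.0000, -0.8944)

q_1 = a_1/‖a_1‖ = (-2, 0, -4)/4.4721 = (-0.4472, 0.0000, -0.8944).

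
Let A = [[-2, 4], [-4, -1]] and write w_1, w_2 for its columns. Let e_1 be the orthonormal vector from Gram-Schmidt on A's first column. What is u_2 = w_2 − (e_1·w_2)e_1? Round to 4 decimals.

u_2 = (3.6000, -1.8000)

w_1 = (-2, -4); ‖w_1‖ = 4.4721, so e_1 = (-0.4472, -0.8944).
e_1·w_2 = (-0.4472)·4 + (-0.8944)·(-1) = -0.8944.
u_2 = w_2 + 0.8944·e_1 = (3.6000, -1.8000).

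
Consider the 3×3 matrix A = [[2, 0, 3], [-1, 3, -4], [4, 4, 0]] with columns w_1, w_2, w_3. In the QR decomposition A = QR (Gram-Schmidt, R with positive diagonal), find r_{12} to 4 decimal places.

w_1 = (2, -1, 4); ‖w_1‖ = 4.5826, so q_1 = (0.4364, -0.2182, 0.8729).
r_{12} = q_1·w_2 = 2.8368.

r_{12} = 2.8368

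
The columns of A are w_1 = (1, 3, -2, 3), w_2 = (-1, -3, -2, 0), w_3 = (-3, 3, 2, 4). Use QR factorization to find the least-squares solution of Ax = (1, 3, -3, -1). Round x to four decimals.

x = (0.7740, -0.2868, -0.4659)

q_1 = w_1/‖w_1‖ = (1, 3, -2, 3)/4.7958 = (0.2085, 0.6255, -0.4170, 0.6255).
r_{12} = q_1·w_2 = -1.2511.
u_2 = w_2 + 1.2511·q_1 = (-0.7391, -2.2174, -2.5217, 0.7826).
‖u_2‖ = 3.5263, so q_2 = (-0.2096, -0.6288, -0.7151, 0.2219).
r_{13} = q_1·w_3 = 2.9192; r_{23} = q_2·w_3 = -1.8001.
u_3 = w_3 − 2.9192·q_1 + 1.8001·q_2 = (-3.9860, 0.0420, 1.9301, 2.5734).
‖u_3‖ = 5.1223, so q_3 = (-0.7782, 0.0082, 0.3768, 0.5024).
Qᵀb = (2.7107, -0.1726, -2.3864).
Back-substitute: x_3 = -2.3864/5.1223 = -0.4659.
x_2 = (-0.1726 + 1.8001·(-0.4659))/3.5263 = -0.2868.
x_1 = (2.7107 + 1.2511·(-0.2868) − 2.9192·(-0.4659))/4.7958 = 0.7740.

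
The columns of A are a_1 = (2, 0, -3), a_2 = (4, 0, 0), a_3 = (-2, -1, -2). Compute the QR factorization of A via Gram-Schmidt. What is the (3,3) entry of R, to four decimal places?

a_1 = (2, 0, -3); ‖a_1‖ = 3.6056, so q_1 = (0.5547, 0.0000, -0.8321).
q_1·a_2 = 0.5547·4 + 0.0000·0 + (-0.8321)·0 = 2.2188.
u_2 = a_2 − 2.2188·q_1 = (2.7692, 0.0000, 1.8462).
‖u_2‖ = 3.3282, so q_2 = (0.8321, 0.0000, 0.5547).
q_1·a_3 = 0.5547·(-2) + 0.0000·(-1) + (-0.8321)·(-2) = 0.5547; q_2·a_3 = 0.8321·(-2) + 0.0000·(-1) + 0.5547·(-2) = -2.7735.
u_3 = a_3 − 0.5547·q_1 + 2.7735·q_2 = (0.0000, -1.0000, 0.0000).
r_{33} = ‖u_3‖ = 1.0000.

r_{33} = 1.0000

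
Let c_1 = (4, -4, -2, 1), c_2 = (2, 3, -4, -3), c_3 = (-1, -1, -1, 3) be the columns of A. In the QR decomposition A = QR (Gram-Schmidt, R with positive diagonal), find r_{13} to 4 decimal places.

r_{13} = 0.8220

c_1 = (4, -4, -2, 1); ‖c_1‖ = 6.0828, so q_1 = (0.6576, -0.6576, -0.3288, 0.1644).
r_{13} = q_1·c_3 = 0.8220.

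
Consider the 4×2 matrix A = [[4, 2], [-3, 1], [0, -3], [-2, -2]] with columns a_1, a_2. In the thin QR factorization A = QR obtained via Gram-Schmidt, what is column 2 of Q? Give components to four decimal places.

q_1 = a_1/‖a_1‖ = (4, -3, 0, -2)/5.3852 = (0.7428, -0.5571, 0.0000, -0.3714).
r_{12} = q_1·a_2 = 1.6713.
u_2 = a_2 − 1.6713·q_1 = (0.7586, 1.9310, -3.0000, -1.3793).
‖u_2‖ = 3.8996, so q_2 = (0.1945, 0.4952, -0.7693, -0.3537).

q_2 = (0.1945, 0.4952, -0.7693, -0.3537)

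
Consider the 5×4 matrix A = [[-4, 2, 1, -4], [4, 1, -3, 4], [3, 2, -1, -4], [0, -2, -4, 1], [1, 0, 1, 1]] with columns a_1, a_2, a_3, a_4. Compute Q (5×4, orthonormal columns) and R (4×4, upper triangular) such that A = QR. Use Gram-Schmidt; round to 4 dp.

q_1 = a_1/‖a_1‖ = (-4, 4, 3, 0, 1)/6.4807 = (-0.6172, 0.6172, 0.4629, 0.0000, 0.1543).
r_{12} = q_1·a_2 = 0.3086.
u_2 = a_2 − 0.3086·q_1 = (2.1905, 0.8095, 1.8571, -2.0000, -0.0476).
‖u_2‖ = 3.5923, so q_2 = (0.6098, 0.2253, 0.5170, -0.5567, -0.0133).
r_{13} = q_1·a_3 = -2.7775; r_{23} = q_2·a_3 = 1.6305.
u_3 = a_3 + 2.7775·q_1 − 1.6305·q_2 = (-1.7085, -1.6531, -0.5572, -3.0923, 1.4502).
‖u_3‖ = 4.1985, so q_3 = (-0.4069, -0.3937, -0.1327, -0.7365, 0.3454).
r_{14} = q_1·a_4 = 3.2404; r_{24} = q_2·a_4 = -4.1756; r_{34} = q_3·a_4 = 0.1925.
u_4 = a_4 − 3.2404·q_1 + 4.1756·q_2 − 0.1925·q_3 = (0.6245, 3.0167, -3.3158, -1.1830, 0.3782).
‖u_4‖ = 4.6933, so q_4 = (0.1331, 0.6428, -0.7065, -0.2521, 0.0806).

Q = [[-0.6172, 0.6098, -0.4069, 0.1331], [0.6172, 0.2253, -0.3937, 0.6428], [0.4629, 0.5170, -0.1327, -0.7065], [0.0000, -0.5567, -0.7365, -0.2521], [0.1543, -0.0133, 0.3454, 0.0806]], R = [[6.4807, 0.3086, -2.7775, 3.2404], [0.0000, 3.5923, 1.6305, -4.1756], [0.0000, 0.0000, 4.1985, 0.1925], [0.0000, 0.0000, 0.0000, 4.6933]]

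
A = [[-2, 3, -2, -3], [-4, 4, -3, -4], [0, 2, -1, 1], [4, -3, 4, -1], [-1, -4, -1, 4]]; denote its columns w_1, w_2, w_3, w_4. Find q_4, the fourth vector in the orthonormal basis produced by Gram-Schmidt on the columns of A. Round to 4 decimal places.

q_4 = (-0.8108, -0.0366, -0.0366, -0.5118, -0.2792)

q_1 = w_1/‖w_1‖ = (-2, -4, 0, 4, -1)/6.0828 = (-0.3288, -0.6576, 0.0000, 0.6576, -0.1644).
r_{12} = q_1·w_2 = -4.9320.
u_2 = w_2 + 4.9320·q_1 = (1.3784, 0.7568, 2.0000, 0.2432, -4.8108).
‖u_2‖ = 5.4475, so q_2 = (0.2530, 0.1389, 0.3671, 0.0447, -0.8831).
r_{13} = q_1·w_3 = 5.4252; r_{23} = q_2·w_3 = -0.2282.
u_3 = w_3 − 5.4252·q_1 + 0.2282·q_2 = (-0.1585, 0.5993, -0.9162, 0.4426, -0.3097).
‖u_3‖ = 1.2310, so q_3 = (-0.1287, 0.4868, -0.7443, 0.3595, -0.2515).
r_{14} = q_1·w_4 = 2.3016; r_{24} = q_2·w_4 = -4.5247; r_{34} = q_3·w_4 = -3.6710.
u_4 = w_4 − 2.3016·q_1 + 4.5247·q_2 + 3.6710·q_3 = (-1.5709, -0.0709, -0.0709, -0.9916, -0.5409).
‖u_4‖ = 1.9374, so q_4 = (-0.8108, -0.0366, -0.0366, -0.5118, -0.2792).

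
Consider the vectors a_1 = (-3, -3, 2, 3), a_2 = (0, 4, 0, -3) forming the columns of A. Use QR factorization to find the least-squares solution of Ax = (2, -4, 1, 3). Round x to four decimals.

e_1 = a_1/‖a_1‖ = (-3, -3, 2, 3)/5.5678 = (-0.5388, -0.5388, 0.3592, 0.5388).
r_{12} = e_1·a_2 = -3.7717.
u_2 = a_2 + 3.7717·e_1 = (-2.0323, 1.9677, 1.3548, -0.9677).
‖u_2‖ = 3.2824, so e_2 = (-0.6191, 0.5995, 0.4128, -0.2948).
Qᵀb = (3.0533, -4.1079).
Back-substitute: x_2 = -4.1079/3.2824 = -1.2515.
x_1 = (3.0533 + 3.7717·(-1.2515))/5.5678 = -0.2994.

x = (-0.2994, -1.2515)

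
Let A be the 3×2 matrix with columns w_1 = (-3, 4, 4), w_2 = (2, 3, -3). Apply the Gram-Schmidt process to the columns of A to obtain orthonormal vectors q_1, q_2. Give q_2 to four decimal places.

q_2 = (0.3396, 0.7801, -0.5254)

w_1 = (-3, 4, 4); ‖w_1‖ = 6.4031, so q_1 = (-0.4685, 0.6247, 0.6247).
q_1·w_2 = (-0.4685)·2 + 0.6247·3 + 0.6247·(-3) = -0.9370.
u_2 = w_2 + 0.9370·q_1 = (1.5610, 3.5854, -2.4146).
‖u_2‖ = 4.5959, so q_2 = (0.3396, 0.7801, -0.5254).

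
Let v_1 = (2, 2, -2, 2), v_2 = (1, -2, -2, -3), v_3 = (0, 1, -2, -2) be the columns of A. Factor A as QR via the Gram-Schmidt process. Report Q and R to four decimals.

Q = [[0.5000, 0.3638, -0.4714], [0.5000, -0.3638, 0.7071], [-0.5000, -0.6063, -0.2357], [0.5000, -0.6063, -0.4714]], R = [[4.0000, -1.0000, 0.5000], [0.0000, 4.1231, 2.0616], [0.0000, 0.0000, 2.1213]]

q_1 = v_1/‖v_1‖ = (2, 2, -2, 2)/4.0000 = (0.5000, 0.5000, -0.5000, 0.5000).
r_{12} = q_1·v_2 = -1.0000.
u_2 = v_2 + 1.0000·q_1 = (1.5000, -1.5000, -2.5000, -2.5000).
‖u_2‖ = 4.1231, so q_2 = (0.3638, -0.3638, -0.6063, -0.6063).
r_{13} = q_1·v_3 = 0.5000; r_{23} = q_2·v_3 = 2.0616.
u_3 = v_3 − 0.5000·q_1 − 2.0616·q_2 = (-1.0000, 1.5000, -0.5000, -1.0000).
‖u_3‖ = 2.1213, so q_3 = (-0.4714, 0.7071, -0.2357, -0.4714).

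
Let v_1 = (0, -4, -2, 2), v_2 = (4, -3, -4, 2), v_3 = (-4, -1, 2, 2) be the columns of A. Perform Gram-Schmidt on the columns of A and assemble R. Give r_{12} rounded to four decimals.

e_1 = v_1/‖v_1‖ = (0, -4, -2, 2)/4.8990 = (0.0000, -0.8165, -0.4082, 0.4082).
r_{12} = e_1·v_2 = 4.8990.

r_{12} = 4.8990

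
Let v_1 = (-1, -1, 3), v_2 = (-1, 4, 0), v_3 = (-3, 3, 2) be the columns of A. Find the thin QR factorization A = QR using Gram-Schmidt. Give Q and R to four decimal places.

Q = [[-0.3015, -0.3164, -0.8994], [-0.3015, 0.9266, -0.2249], [0.9045, 0.2034, -0.3748]], R = [[3.3166, -0.9045, 1.8091], [0.0000, 4.0227, 4.1357], [0.0000, 0.0000, 1.2742]]

v_1 = (-1, -1, 3); ‖v_1‖ = 3.3166, so e_1 = (-0.3015, -0.3015, 0.9045).
e_1·v_2 = (-0.3015)·(-1) + (-0.3015)·4 + 0.9045·0 = -0.9045.
u_2 = v_2 + 0.9045·e_1 = (-1.2727, 3.7273, 0.8182).
‖u_2‖ = 4.0227, so e_2 = (-0.3164, 0.9266, 0.2034).
e_1·v_3 = (-0.3015)·(-3) + (-0.3015)·3 + 0.9045·2 = 1.8091; e_2·v_3 = (-0.3164)·(-3) + 0.9266·3 + 0.2034·2 = 4.1357.
u_3 = v_3 − 1.8091·e_1 − 4.1357·e_2 = (-1.1461, -0.2865, -0.4775).
‖u_3‖ = 1.2742, so e_3 = (-0.8994, -0.2249, -0.3748).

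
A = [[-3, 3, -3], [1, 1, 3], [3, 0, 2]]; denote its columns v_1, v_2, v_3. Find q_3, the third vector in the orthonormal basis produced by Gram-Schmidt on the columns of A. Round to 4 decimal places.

v_1 = (-3, 1, 3); ‖v_1‖ = 4.3589, so q_1 = (-0.6882, 0.2294, 0.6882).
q_1·v_2 = (-0.6882)·3 + 0.2294·1 + 0.6882·0 = -1.8353.
u_2 = v_2 + 1.8353·q_1 = (1.7368, 1.4211, 1.2632).
‖u_2‖ = 2.5752, so q_2 = (0.6745, 0.5518, 0.4905).
q_1·v_3 = (-0.6882)·(-3) + 0.2294·3 + 0.6882·2 = 4.1295; q_2·v_3 = 0.6745·(-3) + 0.5518·3 + 0.4905·2 = 0.6131.
u_3 = v_3 − 4.1295·q_1 − 0.6131·q_2 = (-0.5714, 1.7143, -1.1429).
‖u_3‖ = 2.1381, so q_3 = (-0.2673, 0.8018, -0.5345).

q_3 = (-0.2673, 0.8018, -0.5345)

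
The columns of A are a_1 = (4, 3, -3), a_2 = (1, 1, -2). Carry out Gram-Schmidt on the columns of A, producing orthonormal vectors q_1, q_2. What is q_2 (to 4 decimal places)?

q_1 = a_1/‖a_1‖ = (4, 3, -3)/5.8310 = (0.6860, 0.5145, -0.5145).
r_{12} = q_1·a_2 = 2.2295.
u_2 = a_2 − 2.2295·q_1 = (-0.5294, -0.1471, -0.8529).
‖u_2‖ = 1.0146, so q_2 = (-0.5218, -0.1449, -0.8407).

q_2 = (-0.5218, -0.1449, -0.8407)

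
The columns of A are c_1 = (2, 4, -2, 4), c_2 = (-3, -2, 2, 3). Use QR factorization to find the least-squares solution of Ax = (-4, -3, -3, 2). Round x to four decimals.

x = (-0.0478, 0.6813)

c_1 = (2, 4, -2, 4); ‖c_1‖ = 6.3246, so q_1 = (0.3162, 0.6325, -0.3162, 0.6325).
q_1·c_2 = 0.3162·(-3) + 0.6325·(-2) + (-0.3162)·2 + 0.6325·3 = -0.9487.
u_2 = c_2 + 0.9487·q_1 = (-2.7000, -1.4000, 1.7000, 3.6000).
‖u_2‖ = 5.0100, so q_2 = (-0.5389, -0.2794, 0.3393, 0.7186).
Qᵀb = (-0.9487, 3.4132).
Back-substitute: x_2 = 3.4132/5.0100 = 0.6813.
x_1 = (-0.9487 + 0.9487·0.6813)/6.3246 = -0.0478.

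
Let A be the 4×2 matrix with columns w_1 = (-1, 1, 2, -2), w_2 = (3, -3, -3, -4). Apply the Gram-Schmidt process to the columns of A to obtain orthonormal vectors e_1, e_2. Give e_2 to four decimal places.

w_1 = (-1, 1, 2, -2); ‖w_1‖ = 3.1623, so e_1 = (-0.3162, 0.3162, 0.6325, -0.6325).
e_1·w_2 = (-0.3162)·3 + 0.3162·(-3) + 0.6325·(-3) + (-0.6325)·(-4) = -1.2649.
u_2 = w_2 + 1.2649·e_1 = (2.6000, -2.6000, -2.2000, -4.8000).
‖u_2‖ = 6.4343, so e_2 = (0.4041, -0.4041, -0.3419, -0.7460).

e_2 = (0.4041, -0.4041, -0.3419, -0.7460)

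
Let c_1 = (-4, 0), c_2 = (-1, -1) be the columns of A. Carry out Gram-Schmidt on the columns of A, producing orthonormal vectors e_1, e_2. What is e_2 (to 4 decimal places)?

c_1 = (-4, 0); ‖c_1‖ = 4.0000, so e_1 = (-1.0000, 0.0000).
e_1·c_2 = (-1.0000)·(-1) + 0.0000·(-1) = 1.0000.
u_2 = c_2 − 1.0000·e_1 = (0.0000, -1.0000).
‖u_2‖ = 1.0000, so e_2 = (0.0000, -1.0000).

e_2 = (0.0000, -1.0000)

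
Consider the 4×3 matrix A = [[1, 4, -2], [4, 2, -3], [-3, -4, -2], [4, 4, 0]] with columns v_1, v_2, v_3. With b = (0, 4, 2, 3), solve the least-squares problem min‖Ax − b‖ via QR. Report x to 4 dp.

x = (0.9247, -0.5618, -0.7043)

e_1 = v_1/‖v_1‖ = (1, 4, -3, 4)/6.4807 = (0.1543, 0.6172, -0.4629, 0.6172).
r_{12} = e_1·v_2 = 6.1721.
u_2 = v_2 − 6.1721·e_1 = (3.0476, -1.8095, -1.1429, 0.1905).
‖u_2‖ = 3.7289, so e_2 = (0.8173, -0.4853, -0.3065, 0.0511).
r_{13} = e_1·v_3 = -1.2344; r_{23} = e_2·v_3 = 0.4342.
u_3 = v_3 + 1.2344·e_1 − 0.4342·e_2 = (-2.1644, -2.0274, -2.4384, 0.7397).
‖u_3‖ = 3.9099, so e_3 = (-0.5536, -0.5185, -0.6236, 0.1892).
Qᵀb = (3.3947, -2.4008, -2.7538).
Back-substitute: x_3 = -2.7538/3.9099 = -0.7043.
x_2 = (-2.4008 − 0.4342·(-0.7043))/3.7289 = -0.5618.
x_1 = (3.3947 − 6.1721·(-0.5618) + 1.2344·(-0.7043))/6.4807 = 0.9247.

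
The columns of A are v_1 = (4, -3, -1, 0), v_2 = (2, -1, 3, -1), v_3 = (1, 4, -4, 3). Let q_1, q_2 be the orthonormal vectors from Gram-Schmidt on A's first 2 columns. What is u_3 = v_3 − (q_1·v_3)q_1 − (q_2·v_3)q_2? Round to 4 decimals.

q_1 = v_1/‖v_1‖ = (4, -3, -1, 0)/5.0990 = (0.7845, -0.5883, -0.1961, 0.0000).
r_{12} = q_1·v_2 = 1.5689.
u_2 = v_2 − 1.5689·q_1 = (0.7692, -0.0769, 3.3077, -1.0000).
‖u_2‖ = 3.5410, so q_2 = (0.2172, -0.0217, 0.9341, -0.2824).
r_{13} = q_1·v_3 = -0.7845; r_{23} = q_2·v_3 = -4.4534.
u_3 = v_3 + 0.7845·q_1 + 4.4534·q_2 = (2.5828, 3.4417, 0.0061, 1.7423).

u_3 = (2.5828, 3.4417, 0.0061, 1.7423)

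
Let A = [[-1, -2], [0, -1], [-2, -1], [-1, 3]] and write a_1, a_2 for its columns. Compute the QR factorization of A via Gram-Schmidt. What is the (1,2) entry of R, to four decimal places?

a_1 = (-1, 0, -2, -1); ‖a_1‖ = 2.4495, so e_1 = (-0.4082, 0.0000, -0.8165, -0.4082).
r_{12} = e_1·a_2 = 0.4082.

r_{12} = 0.4082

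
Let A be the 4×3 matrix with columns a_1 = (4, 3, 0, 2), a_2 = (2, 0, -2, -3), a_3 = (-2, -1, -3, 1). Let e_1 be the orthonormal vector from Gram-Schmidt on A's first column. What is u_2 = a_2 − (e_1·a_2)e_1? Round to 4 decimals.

u_2 = (1.7241, -0.2069, -2.0000, -3.1379)

e_1 = a_1/‖a_1‖ = (4, 3, 0, 2)/5.3852 = (0.7428, 0.5571, 0.0000, 0.3714).
r_{12} = e_1·a_2 = 0.3714.
u_2 = a_2 − 0.3714·e_1 = (1.7241, -0.2069, -2.0000, -3.1379).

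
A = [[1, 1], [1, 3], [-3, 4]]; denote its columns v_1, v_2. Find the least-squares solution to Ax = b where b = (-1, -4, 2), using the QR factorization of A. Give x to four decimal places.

e_1 = v_1/‖v_1‖ = (1, 1, -3)/3.3166 = (0.3015, 0.3015, -0.9045).
r_{12} = e_1·v_2 = -2.4121.
u_2 = v_2 + 2.4121·e_1 = (1.7273, 3.7273, 1.8182).
‖u_2‖ = 4.4924, so e_2 = (0.3845, 0.8297, 0.4047).
Qᵀb = (-3.3166, -2.8938).
Back-substitute: x_2 = -2.8938/4.4924 = -0.6441.
x_1 = (-3.3166 + 2.4121·(-0.6441))/3.3166 = -1.4685.

x = (-1.4685, -0.6441)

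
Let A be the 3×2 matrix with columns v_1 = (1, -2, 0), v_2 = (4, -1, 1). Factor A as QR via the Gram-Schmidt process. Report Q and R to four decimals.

Q = [[0.4472, 0.8520], [-0.8944, 0.4260], [0.0000, 0.3043]], R = [[2.2361, 2.6833], [0.0000, 3.2863]]

v_1 = (1, -2, 0); ‖v_1‖ = 2.2361, so e_1 = (0.4472, -0.8944, 0.0000).
e_1·v_2 = 0.4472·4 + (-0.8944)·(-1) + 0.0000·1 = 2.6833.
u_2 = v_2 − 2.6833·e_1 = (2.8000, 1.4000, 1.0000).
‖u_2‖ = 3.2863, so e_2 = (0.8520, 0.4260, 0.3043).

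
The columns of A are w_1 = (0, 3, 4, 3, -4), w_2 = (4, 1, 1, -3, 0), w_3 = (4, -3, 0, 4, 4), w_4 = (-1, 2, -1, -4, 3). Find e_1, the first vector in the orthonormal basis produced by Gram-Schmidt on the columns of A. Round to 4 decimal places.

e_1 = w_1/‖w_1‖ = (0, 3, 4, 3, -4)/7.0711 = (0.0000, 0.4243, 0.5657, 0.4243, -0.5657).

e_1 = (0.0000, 0.4243, 0.5657, 0.4243, -0.5657)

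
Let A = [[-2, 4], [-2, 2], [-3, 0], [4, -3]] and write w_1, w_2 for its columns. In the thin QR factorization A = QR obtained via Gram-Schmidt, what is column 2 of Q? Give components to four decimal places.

e_2 = (0.7491, 0.1605, -0.6421, -0.0268)

w_1 = (-2, -2, -3, 4); ‖w_1‖ = 5.7446, so e_1 = (-0.3482, -0.3482, -0.5222, 0.6963).
e_1·w_2 = (-0.3482)·4 + (-0.3482)·2 + (-0.5222)·0 + 0.6963·(-3) = -4.1779.
u_2 = w_2 + 4.1779·e_1 = (2.5455, 0.5455, -2.1818, -0.0909).
‖u_2‖ = 3.3979, so e_2 = (0.7491, 0.1605, -0.6421, -0.0268).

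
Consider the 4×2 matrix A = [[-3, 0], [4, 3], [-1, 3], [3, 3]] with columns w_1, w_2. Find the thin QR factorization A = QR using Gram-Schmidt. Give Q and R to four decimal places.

Q = [[-0.5071, 0.3663], [0.6761, 0.2238], [-0.1690, 0.8343], [0.5071, 0.3459]], R = [[5.9161, 3.0426], [0.0000, 4.2122]]

w_1 = (-3, 4, -1, 3); ‖w_1‖ = 5.9161, so q_1 = (-0.5071, 0.6761, -0.1690, 0.5071).
q_1·w_2 = (-0.5071)·0 + 0.6761·3 + (-0.1690)·3 + 0.5071·3 = 3.0426.
u_2 = w_2 − 3.0426·q_1 = (1.5429, 0.9429, 3.5143, 1.4571).
‖u_2‖ = 4.2122, so q_2 = (0.3663, 0.2238, 0.8343, 0.3459).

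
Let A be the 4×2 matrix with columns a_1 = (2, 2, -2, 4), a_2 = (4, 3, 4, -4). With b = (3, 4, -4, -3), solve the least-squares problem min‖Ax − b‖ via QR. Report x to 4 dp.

x = (0.5147, 0.4412)

a_1 = (2, 2, -2, 4); ‖a_1‖ = 5.2915, so q_1 = (0.3780, 0.3780, -0.3780, 0.7559).
q_1·a_2 = 0.3780·4 + 0.3780·3 + (-0.3780)·4 + 0.7559·(-4) = -1.8898.
u_2 = a_2 + 1.8898·q_1 = (4.7143, 3.7143, 3.2857, -2.5714).
‖u_2‖ = 7.3095, so q_2 = (0.6450, 0.5081, 0.4495, -0.3518).
Qᵀb = (1.8898, 3.2248).
Back-substitute: x_2 = 3.2248/7.3095 = 0.4412.
x_1 = (1.8898 + 1.8898·0.4412)/5.2915 = 0.5147.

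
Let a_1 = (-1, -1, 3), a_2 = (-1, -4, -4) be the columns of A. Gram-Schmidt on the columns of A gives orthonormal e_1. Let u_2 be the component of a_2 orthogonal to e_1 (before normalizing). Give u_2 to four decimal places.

u_2 = (-1.6364, -4.6364, -2.0909)

a_1 = (-1, -1, 3); ‖a_1‖ = 3.3166, so e_1 = (-0.3015, -0.3015, 0.9045).
e_1·a_2 = (-0.3015)·(-1) + (-0.3015)·(-4) + 0.9045·(-4) = -2.1106.
u_2 = a_2 + 2.1106·e_1 = (-1.6364, -4.6364, -2.0909).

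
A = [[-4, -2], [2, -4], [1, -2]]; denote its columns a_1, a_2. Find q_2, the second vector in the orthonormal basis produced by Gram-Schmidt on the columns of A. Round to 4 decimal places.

q_1 = a_1/‖a_1‖ = (-4, 2, 1)/4.5826 = (-0.8729, 0.4364, 0.2182).
r_{12} = q_1·a_2 = -0.4364.
u_2 = a_2 + 0.4364·q_1 = (-2.3810, -3.8095, -1.9048).
‖u_2‖ = 4.8795, so q_2 = (-0.4880, -0.7807, -0.3904).

q_2 = (-0.4880, -0.7807, -0.3904)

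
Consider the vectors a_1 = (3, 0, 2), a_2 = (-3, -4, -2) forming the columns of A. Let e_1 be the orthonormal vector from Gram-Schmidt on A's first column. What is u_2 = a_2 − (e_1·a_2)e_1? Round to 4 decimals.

a_1 = (3, 0, 2); ‖a_1‖ = 3.6056, so e_1 = (0.8321, 0.0000, 0.5547).
e_1·a_2 = 0.8321·(-3) + 0.0000·(-4) + 0.5547·(-2) = -3.6056.
u_2 = a_2 + 3.6056·e_1 = (0.0000, -4.0000, 0.0000).

u_2 = (0.0000, -4.0000, 0.0000)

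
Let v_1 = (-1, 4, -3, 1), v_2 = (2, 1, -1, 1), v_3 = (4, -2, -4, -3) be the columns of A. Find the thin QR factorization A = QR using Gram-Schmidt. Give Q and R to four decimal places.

Q = [[-0.1925, 0.9335, 0.1507], [0.7698, 0.0467, -0.2913], [-0.5774, -0.1400, -0.6630], [0.1925, 0.3267, -0.6730]], R = [[5.1962, 1.1547, -0.5774], [0.0000, 2.3805, 3.2206], [0.0000, 0.0000, 5.8561]]

v_1 = (-1, 4, -3, 1); ‖v_1‖ = 5.1962, so q_1 = (-0.1925, 0.7698, -0.5774, 0.1925).
q_1·v_2 = (-0.1925)·2 + 0.7698·1 + (-0.5774)·(-1) + 0.1925·1 = 1.1547.
u_2 = v_2 − 1.1547·q_1 = (2.2222, 0.1111, -0.3333, 0.7778).
‖u_2‖ = 2.3805, so q_2 = (0.9335, 0.0467, -0.1400, 0.3267).
q_1·v_3 = (-0.1925)·4 + 0.7698·(-2) + (-0.5774)·(-4) + 0.1925·(-3) = -0.5774; q_2·v_3 = 0.9335·4 + 0.0467·(-2) + (-0.1400)·(-4) + 0.3267·(-3) = 3.2206.
u_3 = v_3 + 0.5774·q_1 − 3.2206·q_2 = (0.8824, -1.7059, -3.8824, -3.9412).
‖u_3‖ = 5.8561, so q_3 = (0.1507, -0.2913, -0.6630, -0.6730).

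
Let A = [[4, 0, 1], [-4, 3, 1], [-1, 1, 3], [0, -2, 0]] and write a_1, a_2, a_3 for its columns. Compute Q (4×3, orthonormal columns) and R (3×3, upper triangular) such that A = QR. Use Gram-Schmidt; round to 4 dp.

Q = [[0.6963, 0.5288, 0.1785], [-0.6963, 0.4780, -0.0479], [-0.1741, 0.2034, 0.9059], [0.0000, -0.6712, 0.3810]], R = [[5.7446, -2.2630, -0.5222], [0.0000, 2.9797, 1.6170], [0.0000, 0.0000, 2.8483]]

a_1 = (4, -4, -1, 0); ‖a_1‖ = 5.7446, so e_1 = (0.6963, -0.6963, -0.1741, 0.0000).
e_1·a_2 = 0.6963·0 + (-0.6963)·3 + (-0.1741)·1 + 0.0000·(-2) = -2.2630.
u_2 = a_2 + 2.2630·e_1 = (1.5758, 1.4242, 0.6061, -2.0000).
‖u_2‖ = 2.9797, so e_2 = (0.5288, 0.4780, 0.2034, -0.6712).
e_1·a_3 = 0.6963·1 + (-0.6963)·1 + (-0.1741)·3 + 0.0000·0 = -0.5222; e_2·a_3 = 0.5288·1 + 0.4780·1 + 0.2034·3 + (-0.6712)·0 = 1.6170.
u_3 = a_3 + 0.5222·e_1 − 1.6170·e_2 = (0.5085, -0.1365, 2.5802, 1.0853).
‖u_3‖ = 2.8483, so e_3 = (0.1785, -0.0479, 0.9059, 0.3810).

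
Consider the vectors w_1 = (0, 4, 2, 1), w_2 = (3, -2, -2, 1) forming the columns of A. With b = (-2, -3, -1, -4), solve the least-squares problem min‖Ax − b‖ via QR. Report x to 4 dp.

x = (-1.3463, -0.9339)

w_1 = (0, 4, 2, 1); ‖w_1‖ = 4.5826, so q_1 = (0.0000, 0.8729, 0.4364, 0.2182).
q_1·w_2 = 0.0000·3 + 0.8729·(-2) + 0.4364·(-2) + 0.2182·1 = -2.4004.
u_2 = w_2 + 2.4004·q_1 = (3.0000, 0.0952, -0.9524, 1.5238).
‖u_2‖ = 3.4983, so q_2 = (0.8576, 0.0272, -0.2722, 0.4356).
Qᵀb = (-3.9279, -3.2669).
Back-substitute: x_2 = -3.2669/3.4983 = -0.9339.
x_1 = (-3.9279 + 2.4004·(-0.9339))/4.5826 = -1.3463.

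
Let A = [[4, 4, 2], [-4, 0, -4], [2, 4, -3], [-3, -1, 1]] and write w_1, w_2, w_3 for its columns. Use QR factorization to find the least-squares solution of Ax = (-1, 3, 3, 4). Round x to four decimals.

w_1 = (4, -4, 2, -3); ‖w_1‖ = 6.7082, so q_1 = (0.5963, -0.5963, 0.2981, -0.4472).
q_1·w_2 = 0.5963·4 + (-0.5963)·0 + 0.2981·4 + (-0.4472)·(-1) = 4.0249.
u_2 = w_2 − 4.0249·q_1 = (1.6000, 2.4000, 2.8000, 0.8000).
‖u_2‖ = 4.0988, so q_2 = (0.3904, 0.5855, 0.6831, 0.1952).
q_1·w_3 = 0.5963·2 + (-0.5963)·(-4) + 0.2981·(-3) + (-0.4472)·1 = 2.2361; q_2·w_3 = 0.3904·2 + 0.5855·(-4) + 0.6831·(-3) + 0.1952·1 = -3.4157.
u_3 = w_3 − 2.2361·q_1 + 3.4157·q_2 = (2.0000, -0.6667, -1.3333, 2.6667).
‖u_3‖ = 3.6515, so q_3 = (0.5477, -0.1826, -0.3651, 0.7303).
Qᵀb = (-3.2796, 4.1964, 0.7303).
Back-substitute: x_3 = 0.7303/3.6515 = 0.2000.
x_2 = (4.1964 + 3.4157·0.2000)/4.0988 = 1.1905.
x_1 = (-3.2796 − 4.0249·1.1905 − 2.2361·0.2000)/6.7082 = -1.2698.

x = (-1.2698, 1.1905, 0.2000)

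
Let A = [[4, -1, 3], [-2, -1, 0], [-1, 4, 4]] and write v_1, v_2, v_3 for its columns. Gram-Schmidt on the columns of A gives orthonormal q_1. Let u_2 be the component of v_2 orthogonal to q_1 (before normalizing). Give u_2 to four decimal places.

v_1 = (4, -2, -1); ‖v_1‖ = 4.5826, so q_1 = (0.8729, -0.4364, -0.2182).
q_1·v_2 = 0.8729·(-1) + (-0.4364)·(-1) + (-0.2182)·4 = -1.3093.
u_2 = v_2 + 1.3093·q_1 = (0.1429, -1.5714, 3.7143).

u_2 = (0.1429, -1.5714, 3.7143)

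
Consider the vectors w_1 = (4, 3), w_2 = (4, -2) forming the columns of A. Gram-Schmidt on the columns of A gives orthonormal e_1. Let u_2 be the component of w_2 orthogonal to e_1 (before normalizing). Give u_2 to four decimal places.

u_2 = (2.4000, -3.2000)

w_1 = (4, 3); ‖w_1‖ = 5.0000, so e_1 = (0.8000, 0.6000).
e_1·w_2 = 0.8000·4 + 0.6000·(-2) = 2.0000.
u_2 = w_2 − 2.0000·e_1 = (2.4000, -3.2000).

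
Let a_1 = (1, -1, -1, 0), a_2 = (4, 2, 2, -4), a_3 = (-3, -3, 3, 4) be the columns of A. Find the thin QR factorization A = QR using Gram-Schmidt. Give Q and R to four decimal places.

a_1 = (1, -1, -1, 0); ‖a_1‖ = 1.7321, so q_1 = (0.5774, -0.5774, -0.5774, 0.0000).
q_1·a_2 = 0.5774·4 + (-0.5774)·2 + (-0.5774)·2 + 0.0000·(-4) = 0.0000.
u_2 = a_2 + 0.0000·q_1 = (4.0000, 2.0000, 2.0000, -4.0000).
‖u_2‖ = 6.3246, so q_2 = (0.6325, 0.3162, 0.3162, -0.6325).
q_1·a_3 = 0.5774·(-3) + (-0.5774)·(-3) + (-0.5774)·3 + 0.0000·4 = -1.7321; q_2·a_3 = 0.6325·(-3) + 0.3162·(-3) + 0.3162·3 + (-0.6325)·4 = -4.4272.
u_3 = a_3 + 1.7321·q_1 + 4.4272·q_2 = (0.8000, -2.6000, 3.4000, 1.2000).
‖u_3‖ = 4.5166, so q_3 = (0.1771, -0.5756, 0.7528, 0.2657).

Q = [[0.5774, 0.6325, 0.1771], [-0.5774, 0.3162, -0.5756], [-0.5774, 0.3162, 0.7528], [0.0000, -0.6325, 0.2657]], R = [[1.7321, 0.0000, -1.7321], [0.0000, 6.3246, -4.4272], [0.0000, 0.0000, 4.5166]]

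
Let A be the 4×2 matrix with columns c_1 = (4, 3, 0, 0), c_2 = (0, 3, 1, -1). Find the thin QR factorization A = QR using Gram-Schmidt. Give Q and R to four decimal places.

Q = [[0.8000, -0.5169], [0.6000, 0.6892], [0.0000, 0.3590], [0.0000, -0.3590]], R = [[5.0000, 1.8000], [0.0000, 2.7857]]

c_1 = (4, 3, 0, 0); ‖c_1‖ = 5.0000, so e_1 = (0.8000, 0.6000, 0.0000, 0.0000).
e_1·c_2 = 0.8000·0 + 0.6000·3 + 0.0000·1 + 0.0000·(-1) = 1.8000.
u_2 = c_2 − 1.8000·e_1 = (-1.4400, 1.9200, 1.0000, -1.0000).
‖u_2‖ = 2.7857, so e_2 = (-0.5169, 0.6892, 0.3590, -0.3590).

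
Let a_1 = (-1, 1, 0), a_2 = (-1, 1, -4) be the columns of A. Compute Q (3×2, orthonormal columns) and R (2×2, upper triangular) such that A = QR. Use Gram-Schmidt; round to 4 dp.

Q = [[-0.7071, 0.0000], [0.7071, 0.0000], [0.0000, -1.0000]], R = [[1.4142, 1.4142], [0.0000, 4.0000]]

a_1 = (-1, 1, 0); ‖a_1‖ = 1.4142, so e_1 = (-0.7071, 0.7071, 0.0000).
e_1·a_2 = (-0.7071)·(-1) + 0.7071·1 + 0.0000·(-4) = 1.4142.
u_2 = a_2 − 1.4142·e_1 = (0.0000, 0.0000, -4.0000).
‖u_2‖ = 4.0000, so e_2 = (0.0000, 0.0000, -1.0000).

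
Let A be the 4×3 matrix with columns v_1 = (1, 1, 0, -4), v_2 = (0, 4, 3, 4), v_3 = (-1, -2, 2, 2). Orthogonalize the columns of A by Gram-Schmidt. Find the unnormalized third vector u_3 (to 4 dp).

u_3 = (-0.3620, -1.2003, 2.1212, -0.3906)

v_1 = (1, 1, 0, -4); ‖v_1‖ = 4.2426, so q_1 = (0.2357, 0.2357, 0.0000, -0.9428).
q_1·v_2 = 0.2357·0 + 0.2357·4 + 0.0000·3 + (-0.9428)·4 = -2.8284.
u_2 = v_2 + 2.8284·q_1 = (0.6667, 4.6667, 3.0000, 1.3333).
‖u_2‖ = 5.7446, so q_2 = (0.1161, 0.8124, 0.5222, 0.2321).
q_1·v_3 = 0.2357·(-1) + 0.2357·(-2) + 0.0000·2 + (-0.9428)·2 = -2.5927; q_2·v_3 = 0.1161·(-1) + 0.8124·(-2) + 0.5222·2 + 0.2321·2 = -0.2321.
u_3 = v_3 + 2.5927·q_1 + 0.2321·q_2 = (-0.3620, -1.2003, 2.1212, -0.3906).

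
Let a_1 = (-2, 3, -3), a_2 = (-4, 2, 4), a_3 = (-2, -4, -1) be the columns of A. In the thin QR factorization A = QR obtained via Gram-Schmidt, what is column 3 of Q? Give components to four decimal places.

e_1 = a_1/‖a_1‖ = (-2, 3, -3)/4.6904 = (-0.4264, 0.6396, -0.6396).
r_{12} = e_1·a_2 = 0.4264.
u_2 = a_2 − 0.4264·e_1 = (-3.8182, 1.7273, 4.2727).
‖u_2‖ = 5.9848, so e_2 = (-0.6380, 0.2886, 0.7139).
r_{13} = e_1·a_3 = -1.0660; r_{23} = e_2·a_3 = -0.5924.
u_3 = a_3 + 1.0660·e_1 + 0.5924·e_2 = (-2.8325, -3.1472, -1.2589).
‖u_3‖ = 4.4173, so e_3 = (-0.6412, -0.7125, -0.2850).

e_3 = (-0.6412, -0.7125, -0.2850)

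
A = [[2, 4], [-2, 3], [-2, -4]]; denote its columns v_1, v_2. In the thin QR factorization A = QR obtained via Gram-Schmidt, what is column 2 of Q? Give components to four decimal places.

q_1 = v_1/‖v_1‖ = (2, -2, -2)/3.4641 = (0.5774, -0.5774, -0.5774).
r_{12} = q_1·v_2 = 2.8868.
u_2 = v_2 − 2.8868·q_1 = (2.3333, 4.6667, -2.3333).
‖u_2‖ = 5.7155, so q_2 = (0.4082, 0.8165, -0.4082).

q_2 = (0.4082, 0.8165, -0.4082)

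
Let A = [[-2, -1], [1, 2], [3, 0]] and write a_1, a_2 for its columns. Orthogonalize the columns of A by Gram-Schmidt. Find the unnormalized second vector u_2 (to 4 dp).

a_1 = (-2, 1, 3); ‖a_1‖ = 3.7417, so e_1 = (-0.5345, 0.2673, 0.8018).
e_1·a_2 = (-0.5345)·(-1) + 0.2673·2 + 0.8018·0 = 1.0690.
u_2 = a_2 − 1.0690·e_1 = (-0.4286, 1.7143, -0.8571).

u_2 = (-0.4286, 1.7143, -0.8571)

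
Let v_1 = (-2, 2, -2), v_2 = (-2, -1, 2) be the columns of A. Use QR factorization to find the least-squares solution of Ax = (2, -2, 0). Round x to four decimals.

x = (-0.7308, -0.3846)

v_1 = (-2, 2, -2); ‖v_1‖ = 3.4641, so e_1 = (-0.5774, 0.5774, -0.5774).
e_1·v_2 = (-0.5774)·(-2) + 0.5774·(-1) + (-0.5774)·2 = -0.5774.
u_2 = v_2 + 0.5774·e_1 = (-2.3333, -0.6667, 1.6667).
‖u_2‖ = 2.9439, so e_2 = (-0.7926, -0.2265, 0.5661).
Qᵀb = (-2.3094, -1.1323).
Back-substitute: x_2 = -1.1323/2.9439 = -0.3846.
x_1 = (-2.3094 + 0.5774·(-0.3846))/3.4641 = -0.7308.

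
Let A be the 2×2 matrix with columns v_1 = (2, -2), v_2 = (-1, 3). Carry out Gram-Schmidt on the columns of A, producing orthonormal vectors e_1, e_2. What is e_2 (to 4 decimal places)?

v_1 = (2, -2); ‖v_1‖ = 2.8284, so e_1 = (0.7071, -0.7071).
e_1·v_2 = 0.7071·(-1) + (-0.7071)·3 = -2.8284.
u_2 = v_2 + 2.8284·e_1 = (1.0000, 1.0000).
‖u_2‖ = 1.4142, so e_2 = (0.7071, 0.7071).

e_2 = (0.7071, 0.7071)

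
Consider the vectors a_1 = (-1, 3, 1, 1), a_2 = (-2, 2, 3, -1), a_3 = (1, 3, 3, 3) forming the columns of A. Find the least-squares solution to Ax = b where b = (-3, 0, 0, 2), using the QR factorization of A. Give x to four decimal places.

x = (0.7606, -0.0606, -0.2515)

a_1 = (-1, 3, 1, 1); ‖a_1‖ = 3.4641, so e_1 = (-0.2887, 0.8660, 0.2887, 0.2887).
e_1·a_2 = (-0.2887)·(-2) + 0.8660·2 + 0.2887·3 + 0.2887·(-1) = 2.8868.
u_2 = a_2 − 2.8868·e_1 = (-1.1667, -0.5000, 2.1667, -1.8333).
‖u_2‖ = 3.1091, so e_2 = (-0.3752, -0.1608, 0.6969, -0.5897).
e_1·a_3 = (-0.2887)·1 + 0.8660·3 + 0.2887·3 + 0.2887·3 = 4.0415; e_2·a_3 = (-0.3752)·1 + (-0.1608)·3 + 0.6969·3 + (-0.5897)·3 = -0.5361.
u_3 = a_3 − 4.0415·e_1 + 0.5361·e_2 = (1.9655, -0.5862, 2.2069, 1.5172).
‖u_3‖ = 3.3733, so e_3 = (0.5827, -0.1738, 0.6542, 0.4498).
Qᵀb = (1.4434, -0.0536, -0.8484).
Back-substitute: x_3 = -0.8484/3.3733 = -0.2515.
x_2 = (-0.0536 + 0.5361·(-0.2515))/3.1091 = -0.0606.
x_1 = (1.4434 − 2.8868·(-0.0606) − 4.0415·(-0.2515))/3.4641 = 0.7606.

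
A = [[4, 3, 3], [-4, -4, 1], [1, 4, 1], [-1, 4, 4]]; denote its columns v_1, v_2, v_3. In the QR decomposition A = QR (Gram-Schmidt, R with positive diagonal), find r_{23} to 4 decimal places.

r_{23} = 3.5844

v_1 = (4, -4, 1, -1); ‖v_1‖ = 5.8310, so e_1 = (0.6860, -0.6860, 0.1715, -0.1715).
e_1·v_2 = 0.6860·3 + (-0.6860)·(-4) + 0.1715·4 + (-0.1715)·4 = 4.8020.
u_2 = v_2 − 4.8020·e_1 = (-0.2941, -0.7059, 3.1765, 4.8235).
‖u_2‖ = 5.8259, so e_2 = (-0.0505, -0.1212, 0.5452, 0.8279).
r_{23} = e_2·v_3 = 3.5844.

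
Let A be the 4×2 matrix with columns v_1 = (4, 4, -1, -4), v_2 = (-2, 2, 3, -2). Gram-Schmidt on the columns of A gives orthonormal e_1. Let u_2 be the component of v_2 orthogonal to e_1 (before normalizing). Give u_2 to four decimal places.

u_2 = (-2.4082, 1.5918, 3.1020, -1.5918)

v_1 = (4, 4, -1, -4); ‖v_1‖ = 7.0000, so e_1 = (0.5714, 0.5714, -0.1429, -0.5714).
e_1·v_2 = 0.5714·(-2) + 0.5714·2 + (-0.1429)·3 + (-0.5714)·(-2) = 0.7143.
u_2 = v_2 − 0.7143·e_1 = (-2.4082, 1.5918, 3.1020, -1.5918).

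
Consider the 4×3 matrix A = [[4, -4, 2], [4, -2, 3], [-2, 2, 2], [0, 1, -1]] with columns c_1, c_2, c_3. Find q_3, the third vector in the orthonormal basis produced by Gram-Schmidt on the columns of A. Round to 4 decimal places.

c_1 = (4, 4, -2, 0); ‖c_1‖ = 6.0000, so q_1 = (0.6667, 0.6667, -0.3333, 0.0000).
q_1·c_2 = 0.6667·(-4) + 0.6667·(-2) + (-0.3333)·2 + 0.0000·1 = -4.6667.
u_2 = c_2 + 4.6667·q_1 = (-0.8889, 1.1111, 0.4444, 1.0000).
‖u_2‖ = 1.7951, so q_2 = (-0.4952, 0.6190, 0.2476, 0.5571).
q_1·c_3 = 0.6667·2 + 0.6667·3 + (-0.3333)·2 + 0.0000·(-1) = 2.6667; q_2·c_3 = (-0.4952)·2 + 0.6190·3 + 0.2476·2 + 0.5571·(-1) = 0.8047.
u_3 = c_3 − 2.6667·q_1 − 0.8047·q_2 = (0.6207, 0.7241, 2.6897, -1.4483).
‖u_3‖ = 3.2002, so q_3 = (0.1940, 0.2263, 0.8405, -0.4526).

q_3 = (0.1940, 0.2263, 0.8405, -0.4526)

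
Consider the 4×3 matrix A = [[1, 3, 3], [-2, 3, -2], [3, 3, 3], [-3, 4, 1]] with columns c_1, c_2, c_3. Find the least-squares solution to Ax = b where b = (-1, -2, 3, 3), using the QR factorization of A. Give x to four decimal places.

e_1 = c_1/‖c_1‖ = (1, -2, 3, -3)/4.7958 = (0.2085, -0.4170, 0.6255, -0.6255).
r_{12} = e_1·c_2 = -1.2511.
u_2 = c_2 + 1.2511·e_1 = (3.2609, 2.4783, 3.7826, 3.2174).
‖u_2‖ = 6.4370, so e_2 = (0.5066, 0.3850, 0.5876, 0.4998).
r_{13} = e_1·c_3 = 2.7107; r_{23} = e_2·c_3 = 3.0125.
u_3 = c_3 − 2.7107·e_1 − 3.0125·e_2 = (0.9087, -2.0294, -0.4659, 1.1899).
‖u_3‖ = 2.5646, so e_3 = (0.3543, -0.7913, -0.1817, 0.4640).
Qᵀb = (0.6255, 1.9858, 2.0752).
Back-substitute: x_3 = 2.0752/2.5646 = 0.8092.
x_2 = (1.9858 − 3.0125·0.8092)/6.4370 = -0.0702.
x_1 = (0.6255 + 1.2511·(-0.0702) − 2.7107·0.8092)/4.7958 = -0.3452.

x = (-0.3452, -0.0702, 0.8092)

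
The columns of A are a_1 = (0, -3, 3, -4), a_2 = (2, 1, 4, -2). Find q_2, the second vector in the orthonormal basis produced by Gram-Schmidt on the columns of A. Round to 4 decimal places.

a_1 = (0, -3, 3, -4); ‖a_1‖ = 5.8310, so q_1 = (0.0000, -0.5145, 0.5145, -0.6860).
q_1·a_2 = 0.0000·2 + (-0.5145)·1 + 0.5145·4 + (-0.6860)·(-2) = 2.9155.
u_2 = a_2 − 2.9155·q_1 = (2.0000, 2.5000, 2.5000, 0.0000).
‖u_2‖ = 4.0620, so q_2 = (0.4924, 0.6155, 0.6155, 0.0000).

q_2 = (0.4924, 0.6155, 0.6155, 0.0000)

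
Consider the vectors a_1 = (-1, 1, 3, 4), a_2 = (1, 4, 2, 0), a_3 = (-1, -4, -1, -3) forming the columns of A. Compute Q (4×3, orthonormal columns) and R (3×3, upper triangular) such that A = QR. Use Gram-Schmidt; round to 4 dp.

q_1 = a_1/‖a_1‖ = (-1, 1, 3, 4)/5.1962 = (-0.1925, 0.1925, 0.5774, 0.7698).
r_{12} = q_1·a_2 = 1.7321.
u_2 = a_2 − 1.7321·q_1 = (1.3333, 3.6667, 1.0000, -1.3333).
‖u_2‖ = 4.2426, so q_2 = (0.3143, 0.8642, 0.2357, -0.3143).
r_{13} = q_1·a_3 = -3.4641; r_{23} = q_2·a_3 = -3.0641.
u_3 = a_3 + 3.4641·q_1 + 3.0641·q_2 = (-0.7037, -0.6852, 1.7222, -1.2963).
‖u_3‖ = 2.3688, so q_3 = (-0.2971, -0.2893, 0.7271, -0.5472).

Q = [[-0.1925, 0.3143, -0.2971], [0.1925, 0.8642, -0.2893], [0.5774, 0.2357, 0.7271], [0.7698, -0.3143, -0.5472]], R = [[5.1962, 1.7321, -3.4641], [0.0000, 4.2426, -3.0641], [0.0000, 0.0000, 2.3688]]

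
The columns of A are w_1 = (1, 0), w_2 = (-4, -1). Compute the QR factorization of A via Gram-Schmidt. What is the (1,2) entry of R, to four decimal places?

q_1 = w_1/‖w_1‖ = (1, 0)/1.0000 = (1.0000, 0.0000).
r_{12} = q_1·w_2 = -4.0000.

r_{12} = -4.0000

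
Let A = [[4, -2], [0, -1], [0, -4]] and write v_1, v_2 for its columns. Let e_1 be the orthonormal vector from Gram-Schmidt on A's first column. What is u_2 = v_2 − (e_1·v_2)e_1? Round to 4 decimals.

e_1 = v_1/‖v_1‖ = (4, 0, 0)/4.0000 = (1.0000, 0.0000, 0.0000).
r_{12} = e_1·v_2 = -2.0000.
u_2 = v_2 + 2.0000·e_1 = (0.0000, -1.0000, -4.0000).

u_2 = (0.0000, -1.0000, -4.0000)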